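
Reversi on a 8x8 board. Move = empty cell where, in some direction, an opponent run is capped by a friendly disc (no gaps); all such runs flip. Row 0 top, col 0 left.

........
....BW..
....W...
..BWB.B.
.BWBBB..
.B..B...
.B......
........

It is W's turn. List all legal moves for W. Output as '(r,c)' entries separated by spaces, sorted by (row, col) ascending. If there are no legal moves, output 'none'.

Answer: (0,4) (1,3) (2,2) (3,1) (3,5) (4,0) (4,6) (5,3) (5,5) (6,0) (6,4)

Derivation:
(0,3): no bracket -> illegal
(0,4): flips 1 -> legal
(0,5): no bracket -> illegal
(1,3): flips 1 -> legal
(2,1): no bracket -> illegal
(2,2): flips 1 -> legal
(2,3): no bracket -> illegal
(2,5): no bracket -> illegal
(2,6): no bracket -> illegal
(2,7): no bracket -> illegal
(3,0): no bracket -> illegal
(3,1): flips 1 -> legal
(3,5): flips 1 -> legal
(3,7): no bracket -> illegal
(4,0): flips 1 -> legal
(4,6): flips 3 -> legal
(4,7): no bracket -> illegal
(5,0): no bracket -> illegal
(5,2): no bracket -> illegal
(5,3): flips 1 -> legal
(5,5): flips 1 -> legal
(5,6): no bracket -> illegal
(6,0): flips 1 -> legal
(6,2): no bracket -> illegal
(6,3): no bracket -> illegal
(6,4): flips 3 -> legal
(6,5): no bracket -> illegal
(7,0): no bracket -> illegal
(7,1): no bracket -> illegal
(7,2): no bracket -> illegal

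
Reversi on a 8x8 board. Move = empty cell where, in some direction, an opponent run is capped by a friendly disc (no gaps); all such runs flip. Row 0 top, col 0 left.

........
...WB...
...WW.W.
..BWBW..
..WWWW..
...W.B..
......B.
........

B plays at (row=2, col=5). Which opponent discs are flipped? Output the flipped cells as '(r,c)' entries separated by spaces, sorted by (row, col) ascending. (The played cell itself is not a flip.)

Dir NW: first cell 'B' (not opp) -> no flip
Dir N: first cell '.' (not opp) -> no flip
Dir NE: first cell '.' (not opp) -> no flip
Dir W: opp run (2,4) (2,3), next='.' -> no flip
Dir E: opp run (2,6), next='.' -> no flip
Dir SW: first cell 'B' (not opp) -> no flip
Dir S: opp run (3,5) (4,5) capped by B -> flip
Dir SE: first cell '.' (not opp) -> no flip

Answer: (3,5) (4,5)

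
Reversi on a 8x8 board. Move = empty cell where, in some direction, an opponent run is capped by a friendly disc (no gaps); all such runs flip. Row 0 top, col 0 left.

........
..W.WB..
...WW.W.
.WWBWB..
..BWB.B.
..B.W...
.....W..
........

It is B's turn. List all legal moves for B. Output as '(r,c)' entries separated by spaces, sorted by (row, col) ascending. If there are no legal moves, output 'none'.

(0,1): no bracket -> illegal
(0,2): no bracket -> illegal
(0,3): no bracket -> illegal
(0,4): flips 3 -> legal
(0,5): no bracket -> illegal
(1,1): no bracket -> illegal
(1,3): flips 3 -> legal
(1,6): no bracket -> illegal
(1,7): flips 1 -> legal
(2,0): flips 1 -> legal
(2,1): no bracket -> illegal
(2,2): flips 1 -> legal
(2,5): flips 2 -> legal
(2,7): no bracket -> illegal
(3,0): flips 2 -> legal
(3,6): no bracket -> illegal
(3,7): flips 1 -> legal
(4,0): no bracket -> illegal
(4,1): no bracket -> illegal
(4,5): no bracket -> illegal
(5,3): flips 1 -> legal
(5,5): no bracket -> illegal
(5,6): no bracket -> illegal
(6,3): no bracket -> illegal
(6,4): flips 1 -> legal
(6,6): no bracket -> illegal
(7,4): no bracket -> illegal
(7,5): no bracket -> illegal
(7,6): no bracket -> illegal

Answer: (0,4) (1,3) (1,7) (2,0) (2,2) (2,5) (3,0) (3,7) (5,3) (6,4)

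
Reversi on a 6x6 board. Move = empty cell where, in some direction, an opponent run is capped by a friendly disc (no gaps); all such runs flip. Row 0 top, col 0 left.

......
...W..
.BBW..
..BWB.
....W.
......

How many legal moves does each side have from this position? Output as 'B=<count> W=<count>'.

-- B to move --
(0,2): no bracket -> illegal
(0,3): no bracket -> illegal
(0,4): flips 1 -> legal
(1,2): flips 1 -> legal
(1,4): flips 1 -> legal
(2,4): flips 1 -> legal
(3,5): no bracket -> illegal
(4,2): no bracket -> illegal
(4,3): no bracket -> illegal
(4,5): no bracket -> illegal
(5,3): no bracket -> illegal
(5,4): flips 1 -> legal
(5,5): flips 2 -> legal
B mobility = 6
-- W to move --
(1,0): no bracket -> illegal
(1,1): flips 1 -> legal
(1,2): no bracket -> illegal
(2,0): flips 2 -> legal
(2,4): flips 1 -> legal
(2,5): no bracket -> illegal
(3,0): no bracket -> illegal
(3,1): flips 2 -> legal
(3,5): flips 1 -> legal
(4,1): flips 1 -> legal
(4,2): no bracket -> illegal
(4,3): no bracket -> illegal
(4,5): flips 1 -> legal
W mobility = 7

Answer: B=6 W=7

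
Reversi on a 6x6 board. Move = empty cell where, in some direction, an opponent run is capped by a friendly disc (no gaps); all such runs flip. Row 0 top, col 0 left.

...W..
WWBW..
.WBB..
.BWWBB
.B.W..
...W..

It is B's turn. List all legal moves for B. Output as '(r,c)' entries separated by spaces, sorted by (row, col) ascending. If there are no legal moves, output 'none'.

(0,0): flips 1 -> legal
(0,1): flips 2 -> legal
(0,2): no bracket -> illegal
(0,4): flips 1 -> legal
(1,4): flips 1 -> legal
(2,0): flips 1 -> legal
(2,4): no bracket -> illegal
(3,0): flips 1 -> legal
(4,2): flips 1 -> legal
(4,4): flips 1 -> legal
(5,2): flips 1 -> legal
(5,4): no bracket -> illegal

Answer: (0,0) (0,1) (0,4) (1,4) (2,0) (3,0) (4,2) (4,4) (5,2)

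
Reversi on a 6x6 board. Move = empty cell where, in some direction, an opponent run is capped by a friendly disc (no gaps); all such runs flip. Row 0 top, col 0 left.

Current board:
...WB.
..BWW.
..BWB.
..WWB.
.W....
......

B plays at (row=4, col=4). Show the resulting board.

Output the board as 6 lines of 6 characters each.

Answer: ...WB.
..BWW.
..BWB.
..WBB.
.W..B.
......

Derivation:
Place B at (4,4); scan 8 dirs for brackets.
Dir NW: opp run (3,3) capped by B -> flip
Dir N: first cell 'B' (not opp) -> no flip
Dir NE: first cell '.' (not opp) -> no flip
Dir W: first cell '.' (not opp) -> no flip
Dir E: first cell '.' (not opp) -> no flip
Dir SW: first cell '.' (not opp) -> no flip
Dir S: first cell '.' (not opp) -> no flip
Dir SE: first cell '.' (not opp) -> no flip
All flips: (3,3)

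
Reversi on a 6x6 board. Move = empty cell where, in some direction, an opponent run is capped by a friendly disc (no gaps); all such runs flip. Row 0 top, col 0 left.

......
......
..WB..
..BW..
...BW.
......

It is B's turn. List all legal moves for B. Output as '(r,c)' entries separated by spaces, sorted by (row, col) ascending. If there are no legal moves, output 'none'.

Answer: (1,2) (2,1) (3,4) (4,5)

Derivation:
(1,1): no bracket -> illegal
(1,2): flips 1 -> legal
(1,3): no bracket -> illegal
(2,1): flips 1 -> legal
(2,4): no bracket -> illegal
(3,1): no bracket -> illegal
(3,4): flips 1 -> legal
(3,5): no bracket -> illegal
(4,2): no bracket -> illegal
(4,5): flips 1 -> legal
(5,3): no bracket -> illegal
(5,4): no bracket -> illegal
(5,5): no bracket -> illegal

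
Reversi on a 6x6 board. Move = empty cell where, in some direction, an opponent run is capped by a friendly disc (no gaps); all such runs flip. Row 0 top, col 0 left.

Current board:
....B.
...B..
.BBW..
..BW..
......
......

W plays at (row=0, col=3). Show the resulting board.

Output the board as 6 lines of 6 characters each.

Answer: ...WB.
...W..
.BBW..
..BW..
......
......

Derivation:
Place W at (0,3); scan 8 dirs for brackets.
Dir NW: edge -> no flip
Dir N: edge -> no flip
Dir NE: edge -> no flip
Dir W: first cell '.' (not opp) -> no flip
Dir E: opp run (0,4), next='.' -> no flip
Dir SW: first cell '.' (not opp) -> no flip
Dir S: opp run (1,3) capped by W -> flip
Dir SE: first cell '.' (not opp) -> no flip
All flips: (1,3)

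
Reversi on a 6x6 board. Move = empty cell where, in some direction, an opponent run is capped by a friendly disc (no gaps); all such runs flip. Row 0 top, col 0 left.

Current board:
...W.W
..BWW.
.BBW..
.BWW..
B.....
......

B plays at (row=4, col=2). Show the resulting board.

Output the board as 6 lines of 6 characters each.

Place B at (4,2); scan 8 dirs for brackets.
Dir NW: first cell 'B' (not opp) -> no flip
Dir N: opp run (3,2) capped by B -> flip
Dir NE: opp run (3,3), next='.' -> no flip
Dir W: first cell '.' (not opp) -> no flip
Dir E: first cell '.' (not opp) -> no flip
Dir SW: first cell '.' (not opp) -> no flip
Dir S: first cell '.' (not opp) -> no flip
Dir SE: first cell '.' (not opp) -> no flip
All flips: (3,2)

Answer: ...W.W
..BWW.
.BBW..
.BBW..
B.B...
......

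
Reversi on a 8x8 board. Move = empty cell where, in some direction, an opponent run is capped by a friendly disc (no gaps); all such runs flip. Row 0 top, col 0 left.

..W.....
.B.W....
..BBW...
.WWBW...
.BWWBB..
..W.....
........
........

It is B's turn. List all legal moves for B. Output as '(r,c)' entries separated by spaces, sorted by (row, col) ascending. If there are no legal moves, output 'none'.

(0,1): no bracket -> illegal
(0,3): flips 1 -> legal
(0,4): flips 1 -> legal
(1,2): no bracket -> illegal
(1,4): flips 2 -> legal
(1,5): flips 1 -> legal
(2,0): no bracket -> illegal
(2,1): flips 1 -> legal
(2,5): flips 1 -> legal
(3,0): flips 2 -> legal
(3,5): flips 1 -> legal
(4,0): flips 1 -> legal
(5,1): flips 1 -> legal
(5,3): flips 1 -> legal
(5,4): no bracket -> illegal
(6,1): no bracket -> illegal
(6,2): flips 3 -> legal
(6,3): flips 1 -> legal

Answer: (0,3) (0,4) (1,4) (1,5) (2,1) (2,5) (3,0) (3,5) (4,0) (5,1) (5,3) (6,2) (6,3)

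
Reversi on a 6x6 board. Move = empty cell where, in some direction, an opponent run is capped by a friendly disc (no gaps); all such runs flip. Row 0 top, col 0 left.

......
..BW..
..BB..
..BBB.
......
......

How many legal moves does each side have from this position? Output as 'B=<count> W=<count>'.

-- B to move --
(0,2): no bracket -> illegal
(0,3): flips 1 -> legal
(0,4): flips 1 -> legal
(1,4): flips 1 -> legal
(2,4): no bracket -> illegal
B mobility = 3
-- W to move --
(0,1): no bracket -> illegal
(0,2): no bracket -> illegal
(0,3): no bracket -> illegal
(1,1): flips 1 -> legal
(1,4): no bracket -> illegal
(2,1): no bracket -> illegal
(2,4): no bracket -> illegal
(2,5): no bracket -> illegal
(3,1): flips 1 -> legal
(3,5): no bracket -> illegal
(4,1): no bracket -> illegal
(4,2): no bracket -> illegal
(4,3): flips 2 -> legal
(4,4): no bracket -> illegal
(4,5): no bracket -> illegal
W mobility = 3

Answer: B=3 W=3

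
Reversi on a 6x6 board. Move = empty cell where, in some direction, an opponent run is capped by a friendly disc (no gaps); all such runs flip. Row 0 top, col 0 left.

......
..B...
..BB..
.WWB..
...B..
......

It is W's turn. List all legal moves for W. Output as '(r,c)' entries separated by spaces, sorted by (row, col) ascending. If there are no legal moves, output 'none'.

Answer: (0,2) (1,3) (1,4) (3,4) (5,4)

Derivation:
(0,1): no bracket -> illegal
(0,2): flips 2 -> legal
(0,3): no bracket -> illegal
(1,1): no bracket -> illegal
(1,3): flips 1 -> legal
(1,4): flips 1 -> legal
(2,1): no bracket -> illegal
(2,4): no bracket -> illegal
(3,4): flips 1 -> legal
(4,2): no bracket -> illegal
(4,4): no bracket -> illegal
(5,2): no bracket -> illegal
(5,3): no bracket -> illegal
(5,4): flips 1 -> legal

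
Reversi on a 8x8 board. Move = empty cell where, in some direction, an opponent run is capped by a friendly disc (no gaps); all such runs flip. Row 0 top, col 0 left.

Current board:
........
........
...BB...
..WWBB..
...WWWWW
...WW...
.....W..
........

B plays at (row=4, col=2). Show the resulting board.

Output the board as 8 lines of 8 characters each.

Place B at (4,2); scan 8 dirs for brackets.
Dir NW: first cell '.' (not opp) -> no flip
Dir N: opp run (3,2), next='.' -> no flip
Dir NE: opp run (3,3) capped by B -> flip
Dir W: first cell '.' (not opp) -> no flip
Dir E: opp run (4,3) (4,4) (4,5) (4,6) (4,7), next=edge -> no flip
Dir SW: first cell '.' (not opp) -> no flip
Dir S: first cell '.' (not opp) -> no flip
Dir SE: opp run (5,3), next='.' -> no flip
All flips: (3,3)

Answer: ........
........
...BB...
..WBBB..
..BWWWWW
...WW...
.....W..
........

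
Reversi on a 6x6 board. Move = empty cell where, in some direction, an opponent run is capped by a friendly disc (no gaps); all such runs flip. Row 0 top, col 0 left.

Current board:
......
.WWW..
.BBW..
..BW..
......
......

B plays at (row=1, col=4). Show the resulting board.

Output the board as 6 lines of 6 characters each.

Place B at (1,4); scan 8 dirs for brackets.
Dir NW: first cell '.' (not opp) -> no flip
Dir N: first cell '.' (not opp) -> no flip
Dir NE: first cell '.' (not opp) -> no flip
Dir W: opp run (1,3) (1,2) (1,1), next='.' -> no flip
Dir E: first cell '.' (not opp) -> no flip
Dir SW: opp run (2,3) capped by B -> flip
Dir S: first cell '.' (not opp) -> no flip
Dir SE: first cell '.' (not opp) -> no flip
All flips: (2,3)

Answer: ......
.WWWB.
.BBB..
..BW..
......
......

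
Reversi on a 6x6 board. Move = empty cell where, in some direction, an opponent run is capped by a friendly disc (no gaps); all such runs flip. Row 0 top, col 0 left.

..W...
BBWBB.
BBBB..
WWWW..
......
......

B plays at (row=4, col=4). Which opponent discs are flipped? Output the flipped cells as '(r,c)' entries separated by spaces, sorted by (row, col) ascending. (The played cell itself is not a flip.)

Dir NW: opp run (3,3) capped by B -> flip
Dir N: first cell '.' (not opp) -> no flip
Dir NE: first cell '.' (not opp) -> no flip
Dir W: first cell '.' (not opp) -> no flip
Dir E: first cell '.' (not opp) -> no flip
Dir SW: first cell '.' (not opp) -> no flip
Dir S: first cell '.' (not opp) -> no flip
Dir SE: first cell '.' (not opp) -> no flip

Answer: (3,3)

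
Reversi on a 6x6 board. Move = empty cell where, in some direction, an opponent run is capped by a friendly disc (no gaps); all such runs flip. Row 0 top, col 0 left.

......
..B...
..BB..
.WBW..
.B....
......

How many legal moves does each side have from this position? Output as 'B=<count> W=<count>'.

Answer: B=6 W=3

Derivation:
-- B to move --
(2,0): no bracket -> illegal
(2,1): flips 1 -> legal
(2,4): no bracket -> illegal
(3,0): flips 1 -> legal
(3,4): flips 1 -> legal
(4,0): flips 1 -> legal
(4,2): no bracket -> illegal
(4,3): flips 1 -> legal
(4,4): flips 1 -> legal
B mobility = 6
-- W to move --
(0,1): no bracket -> illegal
(0,2): no bracket -> illegal
(0,3): no bracket -> illegal
(1,1): flips 1 -> legal
(1,3): flips 2 -> legal
(1,4): no bracket -> illegal
(2,1): no bracket -> illegal
(2,4): no bracket -> illegal
(3,0): no bracket -> illegal
(3,4): no bracket -> illegal
(4,0): no bracket -> illegal
(4,2): no bracket -> illegal
(4,3): no bracket -> illegal
(5,0): no bracket -> illegal
(5,1): flips 1 -> legal
(5,2): no bracket -> illegal
W mobility = 3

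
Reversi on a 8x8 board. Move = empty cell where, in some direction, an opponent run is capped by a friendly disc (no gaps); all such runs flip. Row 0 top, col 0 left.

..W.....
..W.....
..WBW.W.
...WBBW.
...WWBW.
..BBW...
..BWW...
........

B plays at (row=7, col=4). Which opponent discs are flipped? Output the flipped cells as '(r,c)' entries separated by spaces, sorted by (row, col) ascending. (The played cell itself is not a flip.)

Answer: (4,4) (5,4) (6,3) (6,4)

Derivation:
Dir NW: opp run (6,3) capped by B -> flip
Dir N: opp run (6,4) (5,4) (4,4) capped by B -> flip
Dir NE: first cell '.' (not opp) -> no flip
Dir W: first cell '.' (not opp) -> no flip
Dir E: first cell '.' (not opp) -> no flip
Dir SW: edge -> no flip
Dir S: edge -> no flip
Dir SE: edge -> no flip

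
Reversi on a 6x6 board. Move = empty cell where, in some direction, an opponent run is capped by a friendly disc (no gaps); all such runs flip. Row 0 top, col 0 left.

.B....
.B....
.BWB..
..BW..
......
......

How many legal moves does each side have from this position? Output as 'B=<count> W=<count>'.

Answer: B=4 W=6

Derivation:
-- B to move --
(1,2): flips 1 -> legal
(1,3): no bracket -> illegal
(2,4): no bracket -> illegal
(3,1): no bracket -> illegal
(3,4): flips 1 -> legal
(4,2): no bracket -> illegal
(4,3): flips 1 -> legal
(4,4): flips 2 -> legal
B mobility = 4
-- W to move --
(0,0): flips 1 -> legal
(0,2): no bracket -> illegal
(1,0): no bracket -> illegal
(1,2): no bracket -> illegal
(1,3): flips 1 -> legal
(1,4): no bracket -> illegal
(2,0): flips 1 -> legal
(2,4): flips 1 -> legal
(3,0): no bracket -> illegal
(3,1): flips 1 -> legal
(3,4): no bracket -> illegal
(4,1): no bracket -> illegal
(4,2): flips 1 -> legal
(4,3): no bracket -> illegal
W mobility = 6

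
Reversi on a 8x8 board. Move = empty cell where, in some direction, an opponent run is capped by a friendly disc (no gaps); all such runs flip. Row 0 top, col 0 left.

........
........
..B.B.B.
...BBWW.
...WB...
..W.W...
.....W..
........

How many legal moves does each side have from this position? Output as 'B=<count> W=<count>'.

Answer: B=6 W=9

Derivation:
-- B to move --
(2,5): no bracket -> illegal
(2,7): no bracket -> illegal
(3,2): no bracket -> illegal
(3,7): flips 2 -> legal
(4,1): no bracket -> illegal
(4,2): flips 1 -> legal
(4,5): no bracket -> illegal
(4,6): flips 2 -> legal
(4,7): no bracket -> illegal
(5,1): no bracket -> illegal
(5,3): flips 1 -> legal
(5,5): no bracket -> illegal
(5,6): no bracket -> illegal
(6,1): flips 2 -> legal
(6,2): no bracket -> illegal
(6,3): no bracket -> illegal
(6,4): flips 1 -> legal
(6,6): no bracket -> illegal
(7,4): no bracket -> illegal
(7,5): no bracket -> illegal
(7,6): no bracket -> illegal
B mobility = 6
-- W to move --
(1,1): no bracket -> illegal
(1,2): no bracket -> illegal
(1,3): flips 1 -> legal
(1,4): flips 3 -> legal
(1,5): no bracket -> illegal
(1,6): flips 1 -> legal
(1,7): flips 1 -> legal
(2,1): no bracket -> illegal
(2,3): flips 1 -> legal
(2,5): flips 1 -> legal
(2,7): no bracket -> illegal
(3,1): no bracket -> illegal
(3,2): flips 2 -> legal
(3,7): no bracket -> illegal
(4,2): no bracket -> illegal
(4,5): flips 1 -> legal
(5,3): flips 1 -> legal
(5,5): no bracket -> illegal
W mobility = 9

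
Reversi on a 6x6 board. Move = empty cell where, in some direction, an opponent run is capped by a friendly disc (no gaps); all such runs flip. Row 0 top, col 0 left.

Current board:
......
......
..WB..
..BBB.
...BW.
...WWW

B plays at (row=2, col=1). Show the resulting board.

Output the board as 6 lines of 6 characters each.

Answer: ......
......
.BBB..
..BBB.
...BW.
...WWW

Derivation:
Place B at (2,1); scan 8 dirs for brackets.
Dir NW: first cell '.' (not opp) -> no flip
Dir N: first cell '.' (not opp) -> no flip
Dir NE: first cell '.' (not opp) -> no flip
Dir W: first cell '.' (not opp) -> no flip
Dir E: opp run (2,2) capped by B -> flip
Dir SW: first cell '.' (not opp) -> no flip
Dir S: first cell '.' (not opp) -> no flip
Dir SE: first cell 'B' (not opp) -> no flip
All flips: (2,2)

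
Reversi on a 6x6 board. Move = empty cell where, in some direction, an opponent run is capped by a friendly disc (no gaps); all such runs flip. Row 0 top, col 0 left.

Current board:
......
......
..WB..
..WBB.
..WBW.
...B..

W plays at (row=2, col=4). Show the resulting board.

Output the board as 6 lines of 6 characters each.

Place W at (2,4); scan 8 dirs for brackets.
Dir NW: first cell '.' (not opp) -> no flip
Dir N: first cell '.' (not opp) -> no flip
Dir NE: first cell '.' (not opp) -> no flip
Dir W: opp run (2,3) capped by W -> flip
Dir E: first cell '.' (not opp) -> no flip
Dir SW: opp run (3,3) capped by W -> flip
Dir S: opp run (3,4) capped by W -> flip
Dir SE: first cell '.' (not opp) -> no flip
All flips: (2,3) (3,3) (3,4)

Answer: ......
......
..WWW.
..WWW.
..WBW.
...B..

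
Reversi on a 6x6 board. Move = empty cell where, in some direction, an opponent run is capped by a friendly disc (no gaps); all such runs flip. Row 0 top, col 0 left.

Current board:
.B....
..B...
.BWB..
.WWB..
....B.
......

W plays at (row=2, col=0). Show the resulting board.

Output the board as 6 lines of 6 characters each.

Place W at (2,0); scan 8 dirs for brackets.
Dir NW: edge -> no flip
Dir N: first cell '.' (not opp) -> no flip
Dir NE: first cell '.' (not opp) -> no flip
Dir W: edge -> no flip
Dir E: opp run (2,1) capped by W -> flip
Dir SW: edge -> no flip
Dir S: first cell '.' (not opp) -> no flip
Dir SE: first cell 'W' (not opp) -> no flip
All flips: (2,1)

Answer: .B....
..B...
WWWB..
.WWB..
....B.
......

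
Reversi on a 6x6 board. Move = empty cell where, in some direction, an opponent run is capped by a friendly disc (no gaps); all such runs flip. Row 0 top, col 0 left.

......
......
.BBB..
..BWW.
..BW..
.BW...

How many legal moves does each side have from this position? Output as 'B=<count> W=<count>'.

-- B to move --
(2,4): flips 1 -> legal
(2,5): no bracket -> illegal
(3,5): flips 2 -> legal
(4,1): no bracket -> illegal
(4,4): flips 2 -> legal
(4,5): flips 1 -> legal
(5,3): flips 3 -> legal
(5,4): flips 1 -> legal
B mobility = 6
-- W to move --
(1,0): flips 2 -> legal
(1,1): flips 1 -> legal
(1,2): flips 4 -> legal
(1,3): flips 1 -> legal
(1,4): no bracket -> illegal
(2,0): no bracket -> illegal
(2,4): no bracket -> illegal
(3,0): no bracket -> illegal
(3,1): flips 1 -> legal
(4,0): no bracket -> illegal
(4,1): flips 1 -> legal
(5,0): flips 1 -> legal
(5,3): no bracket -> illegal
W mobility = 7

Answer: B=6 W=7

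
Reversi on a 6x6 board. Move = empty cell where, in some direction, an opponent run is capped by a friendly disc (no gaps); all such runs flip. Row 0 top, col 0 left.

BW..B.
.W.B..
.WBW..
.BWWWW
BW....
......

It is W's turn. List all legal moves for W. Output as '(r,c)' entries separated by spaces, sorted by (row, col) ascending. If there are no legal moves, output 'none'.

Answer: (0,3) (1,2) (3,0)

Derivation:
(0,2): no bracket -> illegal
(0,3): flips 1 -> legal
(0,5): no bracket -> illegal
(1,0): no bracket -> illegal
(1,2): flips 1 -> legal
(1,4): no bracket -> illegal
(1,5): no bracket -> illegal
(2,0): no bracket -> illegal
(2,4): no bracket -> illegal
(3,0): flips 1 -> legal
(4,2): no bracket -> illegal
(5,0): no bracket -> illegal
(5,1): no bracket -> illegal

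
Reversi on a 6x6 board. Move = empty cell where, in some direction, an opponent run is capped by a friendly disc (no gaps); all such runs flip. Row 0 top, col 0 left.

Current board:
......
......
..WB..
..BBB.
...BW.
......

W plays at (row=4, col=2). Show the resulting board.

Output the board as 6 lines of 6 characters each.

Answer: ......
......
..WB..
..WBB.
..WWW.
......

Derivation:
Place W at (4,2); scan 8 dirs for brackets.
Dir NW: first cell '.' (not opp) -> no flip
Dir N: opp run (3,2) capped by W -> flip
Dir NE: opp run (3,3), next='.' -> no flip
Dir W: first cell '.' (not opp) -> no flip
Dir E: opp run (4,3) capped by W -> flip
Dir SW: first cell '.' (not opp) -> no flip
Dir S: first cell '.' (not opp) -> no flip
Dir SE: first cell '.' (not opp) -> no flip
All flips: (3,2) (4,3)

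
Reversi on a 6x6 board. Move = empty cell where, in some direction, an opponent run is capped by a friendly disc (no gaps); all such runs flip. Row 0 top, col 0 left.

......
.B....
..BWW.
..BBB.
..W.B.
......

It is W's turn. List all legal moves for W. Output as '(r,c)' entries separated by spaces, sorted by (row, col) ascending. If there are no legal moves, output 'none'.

Answer: (1,2) (2,1) (4,1) (4,3) (4,5) (5,4)

Derivation:
(0,0): no bracket -> illegal
(0,1): no bracket -> illegal
(0,2): no bracket -> illegal
(1,0): no bracket -> illegal
(1,2): flips 2 -> legal
(1,3): no bracket -> illegal
(2,0): no bracket -> illegal
(2,1): flips 1 -> legal
(2,5): no bracket -> illegal
(3,1): no bracket -> illegal
(3,5): no bracket -> illegal
(4,1): flips 1 -> legal
(4,3): flips 1 -> legal
(4,5): flips 1 -> legal
(5,3): no bracket -> illegal
(5,4): flips 2 -> legal
(5,5): no bracket -> illegal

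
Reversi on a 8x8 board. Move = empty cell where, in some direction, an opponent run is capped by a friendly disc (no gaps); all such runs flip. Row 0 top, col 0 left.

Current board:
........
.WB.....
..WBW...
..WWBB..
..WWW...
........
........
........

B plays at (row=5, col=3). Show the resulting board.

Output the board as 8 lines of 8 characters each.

Answer: ........
.WB.....
..WBW...
..WBBB..
..WBB...
...B....
........
........

Derivation:
Place B at (5,3); scan 8 dirs for brackets.
Dir NW: opp run (4,2), next='.' -> no flip
Dir N: opp run (4,3) (3,3) capped by B -> flip
Dir NE: opp run (4,4) capped by B -> flip
Dir W: first cell '.' (not opp) -> no flip
Dir E: first cell '.' (not opp) -> no flip
Dir SW: first cell '.' (not opp) -> no flip
Dir S: first cell '.' (not opp) -> no flip
Dir SE: first cell '.' (not opp) -> no flip
All flips: (3,3) (4,3) (4,4)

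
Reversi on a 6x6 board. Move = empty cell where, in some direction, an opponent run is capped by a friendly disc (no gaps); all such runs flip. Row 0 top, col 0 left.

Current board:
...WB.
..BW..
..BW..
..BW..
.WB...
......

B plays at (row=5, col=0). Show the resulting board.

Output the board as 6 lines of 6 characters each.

Answer: ...WB.
..BW..
..BW..
..BW..
.BB...
B.....

Derivation:
Place B at (5,0); scan 8 dirs for brackets.
Dir NW: edge -> no flip
Dir N: first cell '.' (not opp) -> no flip
Dir NE: opp run (4,1) capped by B -> flip
Dir W: edge -> no flip
Dir E: first cell '.' (not opp) -> no flip
Dir SW: edge -> no flip
Dir S: edge -> no flip
Dir SE: edge -> no flip
All flips: (4,1)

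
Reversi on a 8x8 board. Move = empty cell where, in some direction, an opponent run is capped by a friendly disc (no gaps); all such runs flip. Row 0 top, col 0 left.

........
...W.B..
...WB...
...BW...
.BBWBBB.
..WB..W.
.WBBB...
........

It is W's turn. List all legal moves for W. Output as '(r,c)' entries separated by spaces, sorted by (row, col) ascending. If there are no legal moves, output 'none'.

Answer: (1,4) (2,5) (3,0) (3,2) (3,5) (3,6) (4,0) (4,7) (5,4) (6,5) (7,2) (7,3) (7,4)

Derivation:
(0,4): no bracket -> illegal
(0,5): no bracket -> illegal
(0,6): no bracket -> illegal
(1,4): flips 1 -> legal
(1,6): no bracket -> illegal
(2,2): no bracket -> illegal
(2,5): flips 1 -> legal
(2,6): no bracket -> illegal
(3,0): flips 1 -> legal
(3,1): no bracket -> illegal
(3,2): flips 2 -> legal
(3,5): flips 1 -> legal
(3,6): flips 1 -> legal
(3,7): no bracket -> illegal
(4,0): flips 2 -> legal
(4,7): flips 3 -> legal
(5,0): no bracket -> illegal
(5,1): no bracket -> illegal
(5,4): flips 2 -> legal
(5,5): no bracket -> illegal
(5,7): no bracket -> illegal
(6,5): flips 3 -> legal
(7,1): no bracket -> illegal
(7,2): flips 1 -> legal
(7,3): flips 2 -> legal
(7,4): flips 1 -> legal
(7,5): no bracket -> illegal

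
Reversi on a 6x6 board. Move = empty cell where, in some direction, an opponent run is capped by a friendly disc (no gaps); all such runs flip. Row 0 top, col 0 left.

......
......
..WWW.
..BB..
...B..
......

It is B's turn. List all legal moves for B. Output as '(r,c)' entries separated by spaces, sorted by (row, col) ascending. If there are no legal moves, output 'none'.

(1,1): flips 1 -> legal
(1,2): flips 1 -> legal
(1,3): flips 1 -> legal
(1,4): flips 1 -> legal
(1,5): flips 1 -> legal
(2,1): no bracket -> illegal
(2,5): no bracket -> illegal
(3,1): no bracket -> illegal
(3,4): no bracket -> illegal
(3,5): no bracket -> illegal

Answer: (1,1) (1,2) (1,3) (1,4) (1,5)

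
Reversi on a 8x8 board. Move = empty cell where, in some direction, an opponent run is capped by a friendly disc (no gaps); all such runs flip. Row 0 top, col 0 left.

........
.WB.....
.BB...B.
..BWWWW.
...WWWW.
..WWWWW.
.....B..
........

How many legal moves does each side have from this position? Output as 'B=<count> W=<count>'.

-- B to move --
(0,0): flips 1 -> legal
(0,1): flips 1 -> legal
(0,2): no bracket -> illegal
(1,0): flips 1 -> legal
(2,0): no bracket -> illegal
(2,3): no bracket -> illegal
(2,4): no bracket -> illegal
(2,5): flips 3 -> legal
(2,7): no bracket -> illegal
(3,7): flips 4 -> legal
(4,1): no bracket -> illegal
(4,2): no bracket -> illegal
(4,7): flips 1 -> legal
(5,1): no bracket -> illegal
(5,7): no bracket -> illegal
(6,1): no bracket -> illegal
(6,2): flips 3 -> legal
(6,3): no bracket -> illegal
(6,4): no bracket -> illegal
(6,6): flips 6 -> legal
(6,7): no bracket -> illegal
B mobility = 8
-- W to move --
(0,1): no bracket -> illegal
(0,2): no bracket -> illegal
(0,3): no bracket -> illegal
(1,0): flips 2 -> legal
(1,3): flips 1 -> legal
(1,5): no bracket -> illegal
(1,6): flips 1 -> legal
(1,7): flips 1 -> legal
(2,0): no bracket -> illegal
(2,3): no bracket -> illegal
(2,5): no bracket -> illegal
(2,7): no bracket -> illegal
(3,0): no bracket -> illegal
(3,1): flips 2 -> legal
(3,7): no bracket -> illegal
(4,1): no bracket -> illegal
(4,2): no bracket -> illegal
(6,4): no bracket -> illegal
(6,6): no bracket -> illegal
(7,4): flips 1 -> legal
(7,5): flips 1 -> legal
(7,6): flips 1 -> legal
W mobility = 8

Answer: B=8 W=8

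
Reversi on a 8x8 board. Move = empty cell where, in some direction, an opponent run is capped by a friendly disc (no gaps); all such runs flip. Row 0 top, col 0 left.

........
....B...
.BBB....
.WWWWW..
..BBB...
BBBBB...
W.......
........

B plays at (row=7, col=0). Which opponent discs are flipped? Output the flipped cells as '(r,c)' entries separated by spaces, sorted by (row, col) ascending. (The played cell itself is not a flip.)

Dir NW: edge -> no flip
Dir N: opp run (6,0) capped by B -> flip
Dir NE: first cell '.' (not opp) -> no flip
Dir W: edge -> no flip
Dir E: first cell '.' (not opp) -> no flip
Dir SW: edge -> no flip
Dir S: edge -> no flip
Dir SE: edge -> no flip

Answer: (6,0)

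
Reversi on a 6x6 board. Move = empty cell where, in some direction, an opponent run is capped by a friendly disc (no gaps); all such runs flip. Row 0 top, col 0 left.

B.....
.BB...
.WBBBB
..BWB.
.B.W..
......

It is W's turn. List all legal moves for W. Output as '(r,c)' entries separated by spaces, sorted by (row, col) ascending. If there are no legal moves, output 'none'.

Answer: (0,1) (0,3) (1,3) (1,5) (3,1) (3,5)

Derivation:
(0,1): flips 1 -> legal
(0,2): no bracket -> illegal
(0,3): flips 1 -> legal
(1,0): no bracket -> illegal
(1,3): flips 1 -> legal
(1,4): no bracket -> illegal
(1,5): flips 1 -> legal
(2,0): no bracket -> illegal
(3,0): no bracket -> illegal
(3,1): flips 1 -> legal
(3,5): flips 1 -> legal
(4,0): no bracket -> illegal
(4,2): no bracket -> illegal
(4,4): no bracket -> illegal
(4,5): no bracket -> illegal
(5,0): no bracket -> illegal
(5,1): no bracket -> illegal
(5,2): no bracket -> illegal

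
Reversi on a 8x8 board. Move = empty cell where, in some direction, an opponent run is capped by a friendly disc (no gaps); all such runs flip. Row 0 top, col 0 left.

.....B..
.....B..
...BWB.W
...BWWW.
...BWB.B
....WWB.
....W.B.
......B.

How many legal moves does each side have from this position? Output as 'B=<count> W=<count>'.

Answer: B=4 W=13

Derivation:
-- B to move --
(1,3): no bracket -> illegal
(1,4): no bracket -> illegal
(1,6): no bracket -> illegal
(1,7): no bracket -> illegal
(2,6): no bracket -> illegal
(3,7): flips 3 -> legal
(4,6): no bracket -> illegal
(5,3): flips 2 -> legal
(6,3): flips 1 -> legal
(6,5): flips 2 -> legal
(7,3): no bracket -> illegal
(7,4): no bracket -> illegal
(7,5): no bracket -> illegal
B mobility = 4
-- W to move --
(0,4): no bracket -> illegal
(0,6): flips 1 -> legal
(1,2): flips 1 -> legal
(1,3): no bracket -> illegal
(1,4): flips 1 -> legal
(1,6): flips 1 -> legal
(2,2): flips 2 -> legal
(2,6): flips 1 -> legal
(3,2): flips 2 -> legal
(3,7): no bracket -> illegal
(4,2): flips 2 -> legal
(4,6): flips 1 -> legal
(5,2): flips 1 -> legal
(5,3): no bracket -> illegal
(5,7): flips 1 -> legal
(6,5): no bracket -> illegal
(6,7): flips 2 -> legal
(7,5): no bracket -> illegal
(7,7): flips 1 -> legal
W mobility = 13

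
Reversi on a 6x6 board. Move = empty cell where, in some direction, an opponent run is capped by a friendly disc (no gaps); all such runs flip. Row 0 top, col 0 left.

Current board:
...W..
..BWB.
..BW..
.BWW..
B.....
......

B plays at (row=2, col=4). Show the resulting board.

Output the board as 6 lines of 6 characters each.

Place B at (2,4); scan 8 dirs for brackets.
Dir NW: opp run (1,3), next='.' -> no flip
Dir N: first cell 'B' (not opp) -> no flip
Dir NE: first cell '.' (not opp) -> no flip
Dir W: opp run (2,3) capped by B -> flip
Dir E: first cell '.' (not opp) -> no flip
Dir SW: opp run (3,3), next='.' -> no flip
Dir S: first cell '.' (not opp) -> no flip
Dir SE: first cell '.' (not opp) -> no flip
All flips: (2,3)

Answer: ...W..
..BWB.
..BBB.
.BWW..
B.....
......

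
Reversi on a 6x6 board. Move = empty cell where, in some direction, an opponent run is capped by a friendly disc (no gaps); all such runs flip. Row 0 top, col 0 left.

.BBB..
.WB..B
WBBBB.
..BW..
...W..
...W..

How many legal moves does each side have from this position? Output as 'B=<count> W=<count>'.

-- B to move --
(0,0): flips 1 -> legal
(1,0): flips 1 -> legal
(3,0): no bracket -> illegal
(3,1): no bracket -> illegal
(3,4): flips 1 -> legal
(4,2): flips 1 -> legal
(4,4): flips 1 -> legal
(5,2): no bracket -> illegal
(5,4): flips 1 -> legal
B mobility = 6
-- W to move --
(0,0): no bracket -> illegal
(0,4): no bracket -> illegal
(0,5): no bracket -> illegal
(1,0): flips 2 -> legal
(1,3): flips 2 -> legal
(1,4): no bracket -> illegal
(2,5): flips 4 -> legal
(3,0): no bracket -> illegal
(3,1): flips 2 -> legal
(3,4): no bracket -> illegal
(3,5): no bracket -> illegal
(4,1): no bracket -> illegal
(4,2): no bracket -> illegal
W mobility = 4

Answer: B=6 W=4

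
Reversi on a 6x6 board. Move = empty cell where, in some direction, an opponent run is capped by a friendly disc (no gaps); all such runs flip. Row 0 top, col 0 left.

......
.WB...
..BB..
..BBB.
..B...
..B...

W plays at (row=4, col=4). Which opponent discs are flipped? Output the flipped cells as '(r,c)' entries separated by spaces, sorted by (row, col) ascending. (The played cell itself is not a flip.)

Answer: (2,2) (3,3)

Derivation:
Dir NW: opp run (3,3) (2,2) capped by W -> flip
Dir N: opp run (3,4), next='.' -> no flip
Dir NE: first cell '.' (not opp) -> no flip
Dir W: first cell '.' (not opp) -> no flip
Dir E: first cell '.' (not opp) -> no flip
Dir SW: first cell '.' (not opp) -> no flip
Dir S: first cell '.' (not opp) -> no flip
Dir SE: first cell '.' (not opp) -> no flip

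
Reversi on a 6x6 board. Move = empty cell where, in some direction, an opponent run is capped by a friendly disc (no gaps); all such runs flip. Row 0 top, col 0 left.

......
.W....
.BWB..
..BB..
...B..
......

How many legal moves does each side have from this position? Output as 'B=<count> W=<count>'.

Answer: B=3 W=5

Derivation:
-- B to move --
(0,0): flips 2 -> legal
(0,1): flips 1 -> legal
(0,2): no bracket -> illegal
(1,0): no bracket -> illegal
(1,2): flips 1 -> legal
(1,3): no bracket -> illegal
(2,0): no bracket -> illegal
(3,1): no bracket -> illegal
B mobility = 3
-- W to move --
(1,0): no bracket -> illegal
(1,2): no bracket -> illegal
(1,3): no bracket -> illegal
(1,4): no bracket -> illegal
(2,0): flips 1 -> legal
(2,4): flips 1 -> legal
(3,0): no bracket -> illegal
(3,1): flips 1 -> legal
(3,4): no bracket -> illegal
(4,1): no bracket -> illegal
(4,2): flips 1 -> legal
(4,4): flips 1 -> legal
(5,2): no bracket -> illegal
(5,3): no bracket -> illegal
(5,4): no bracket -> illegal
W mobility = 5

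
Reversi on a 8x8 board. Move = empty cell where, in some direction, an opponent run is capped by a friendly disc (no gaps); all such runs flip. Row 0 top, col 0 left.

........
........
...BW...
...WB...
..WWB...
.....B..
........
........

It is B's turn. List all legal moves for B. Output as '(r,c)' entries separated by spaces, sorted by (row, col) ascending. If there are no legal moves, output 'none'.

Answer: (1,4) (2,2) (2,5) (3,2) (4,1) (5,2) (5,3)

Derivation:
(1,3): no bracket -> illegal
(1,4): flips 1 -> legal
(1,5): no bracket -> illegal
(2,2): flips 1 -> legal
(2,5): flips 1 -> legal
(3,1): no bracket -> illegal
(3,2): flips 1 -> legal
(3,5): no bracket -> illegal
(4,1): flips 2 -> legal
(5,1): no bracket -> illegal
(5,2): flips 1 -> legal
(5,3): flips 2 -> legal
(5,4): no bracket -> illegal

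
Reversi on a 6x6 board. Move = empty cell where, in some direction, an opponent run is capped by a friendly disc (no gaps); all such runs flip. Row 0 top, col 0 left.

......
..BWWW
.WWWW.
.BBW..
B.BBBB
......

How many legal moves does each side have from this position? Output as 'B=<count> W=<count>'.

-- B to move --
(0,2): no bracket -> illegal
(0,3): flips 3 -> legal
(0,4): flips 2 -> legal
(0,5): flips 2 -> legal
(1,0): flips 1 -> legal
(1,1): flips 3 -> legal
(2,0): no bracket -> illegal
(2,5): no bracket -> illegal
(3,0): flips 1 -> legal
(3,4): flips 2 -> legal
(3,5): no bracket -> illegal
B mobility = 7
-- W to move --
(0,1): flips 1 -> legal
(0,2): flips 1 -> legal
(0,3): flips 1 -> legal
(1,1): flips 1 -> legal
(2,0): no bracket -> illegal
(3,0): flips 2 -> legal
(3,4): no bracket -> illegal
(3,5): no bracket -> illegal
(4,1): flips 2 -> legal
(5,0): no bracket -> illegal
(5,1): flips 1 -> legal
(5,2): flips 2 -> legal
(5,3): flips 1 -> legal
(5,4): flips 2 -> legal
(5,5): flips 1 -> legal
W mobility = 11

Answer: B=7 W=11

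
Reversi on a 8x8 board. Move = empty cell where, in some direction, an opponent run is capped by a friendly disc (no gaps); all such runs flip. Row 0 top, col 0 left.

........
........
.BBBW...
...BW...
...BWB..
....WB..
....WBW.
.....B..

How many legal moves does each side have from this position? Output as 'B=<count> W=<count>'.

-- B to move --
(1,3): no bracket -> illegal
(1,4): no bracket -> illegal
(1,5): flips 1 -> legal
(2,5): flips 2 -> legal
(3,5): flips 1 -> legal
(5,3): flips 2 -> legal
(5,6): no bracket -> illegal
(5,7): flips 1 -> legal
(6,3): flips 2 -> legal
(6,7): flips 1 -> legal
(7,3): flips 1 -> legal
(7,4): no bracket -> illegal
(7,6): no bracket -> illegal
(7,7): flips 1 -> legal
B mobility = 9
-- W to move --
(1,0): no bracket -> illegal
(1,1): flips 2 -> legal
(1,2): flips 1 -> legal
(1,3): no bracket -> illegal
(1,4): no bracket -> illegal
(2,0): flips 3 -> legal
(3,0): no bracket -> illegal
(3,1): no bracket -> illegal
(3,2): flips 2 -> legal
(3,5): no bracket -> illegal
(3,6): flips 1 -> legal
(4,2): flips 2 -> legal
(4,6): flips 2 -> legal
(5,2): flips 1 -> legal
(5,3): no bracket -> illegal
(5,6): flips 2 -> legal
(7,4): no bracket -> illegal
(7,6): flips 1 -> legal
W mobility = 10

Answer: B=9 W=10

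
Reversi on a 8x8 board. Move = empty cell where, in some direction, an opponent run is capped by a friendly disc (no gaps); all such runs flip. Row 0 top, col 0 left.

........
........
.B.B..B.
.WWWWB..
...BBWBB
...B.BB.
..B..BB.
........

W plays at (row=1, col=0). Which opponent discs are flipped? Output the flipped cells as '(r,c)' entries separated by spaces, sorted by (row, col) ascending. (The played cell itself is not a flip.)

Dir NW: edge -> no flip
Dir N: first cell '.' (not opp) -> no flip
Dir NE: first cell '.' (not opp) -> no flip
Dir W: edge -> no flip
Dir E: first cell '.' (not opp) -> no flip
Dir SW: edge -> no flip
Dir S: first cell '.' (not opp) -> no flip
Dir SE: opp run (2,1) capped by W -> flip

Answer: (2,1)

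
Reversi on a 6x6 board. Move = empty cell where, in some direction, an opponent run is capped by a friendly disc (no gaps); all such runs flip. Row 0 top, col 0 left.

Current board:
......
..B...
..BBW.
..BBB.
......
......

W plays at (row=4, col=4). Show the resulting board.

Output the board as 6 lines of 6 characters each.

Answer: ......
..B...
..BBW.
..BBW.
....W.
......

Derivation:
Place W at (4,4); scan 8 dirs for brackets.
Dir NW: opp run (3,3) (2,2), next='.' -> no flip
Dir N: opp run (3,4) capped by W -> flip
Dir NE: first cell '.' (not opp) -> no flip
Dir W: first cell '.' (not opp) -> no flip
Dir E: first cell '.' (not opp) -> no flip
Dir SW: first cell '.' (not opp) -> no flip
Dir S: first cell '.' (not opp) -> no flip
Dir SE: first cell '.' (not opp) -> no flip
All flips: (3,4)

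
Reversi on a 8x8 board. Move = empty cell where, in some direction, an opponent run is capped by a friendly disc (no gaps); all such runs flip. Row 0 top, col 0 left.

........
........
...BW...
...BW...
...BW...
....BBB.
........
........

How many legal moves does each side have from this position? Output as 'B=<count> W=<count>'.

-- B to move --
(1,3): no bracket -> illegal
(1,4): flips 3 -> legal
(1,5): flips 1 -> legal
(2,5): flips 2 -> legal
(3,5): flips 1 -> legal
(4,5): flips 2 -> legal
(5,3): no bracket -> illegal
B mobility = 5
-- W to move --
(1,2): flips 1 -> legal
(1,3): no bracket -> illegal
(1,4): no bracket -> illegal
(2,2): flips 2 -> legal
(3,2): flips 1 -> legal
(4,2): flips 2 -> legal
(4,5): no bracket -> illegal
(4,6): no bracket -> illegal
(4,7): no bracket -> illegal
(5,2): flips 1 -> legal
(5,3): no bracket -> illegal
(5,7): no bracket -> illegal
(6,3): no bracket -> illegal
(6,4): flips 1 -> legal
(6,5): no bracket -> illegal
(6,6): flips 1 -> legal
(6,7): no bracket -> illegal
W mobility = 7

Answer: B=5 W=7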